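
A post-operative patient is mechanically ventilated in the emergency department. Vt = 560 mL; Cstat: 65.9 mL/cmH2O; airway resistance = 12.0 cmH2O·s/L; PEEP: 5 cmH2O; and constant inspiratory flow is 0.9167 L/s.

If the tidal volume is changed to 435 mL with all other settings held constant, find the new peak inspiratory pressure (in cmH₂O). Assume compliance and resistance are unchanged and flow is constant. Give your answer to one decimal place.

PIP = Vt/C + R·V̇ + PEEP (constant-flow equation of motion).
Only the elastic term changes: ΔPIP = ΔVt / C = (435 − 560) / 65.9 = -1.897 cmH2O.
Original PIP = 560/65.9 + 12.0×0.9167 + 5 = 24.498 cmH2O; new PIP = 24.498 + (-1.897) = 22.601 cmH2O.

22.6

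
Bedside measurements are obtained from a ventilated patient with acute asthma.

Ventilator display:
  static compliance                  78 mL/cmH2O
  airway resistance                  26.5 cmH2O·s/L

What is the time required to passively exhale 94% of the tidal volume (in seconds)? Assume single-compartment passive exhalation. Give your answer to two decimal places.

5.82

τ = R × C = 26.5 × 78 mL/cmH2O = 26.5 × 0.078 L/cmH2O = 2.067 s.
Exhaled fraction f = 1 − e^(−t/τ) → t = −τ·ln(1 − f) = −2.067·ln(0.06) = 5.815 s.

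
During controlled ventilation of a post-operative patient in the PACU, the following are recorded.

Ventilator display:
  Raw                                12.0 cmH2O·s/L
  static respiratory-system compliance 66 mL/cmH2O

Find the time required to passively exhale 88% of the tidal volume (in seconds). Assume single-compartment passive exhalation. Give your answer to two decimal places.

1.68

τ = R × C = 12.0 × 66 mL/cmH2O = 12.0 × 0.066 L/cmH2O = 0.792 s.
Exhaled fraction f = 1 − e^(−t/τ) → t = −τ·ln(1 − f) = −0.792·ln(0.12) = 1.679 s.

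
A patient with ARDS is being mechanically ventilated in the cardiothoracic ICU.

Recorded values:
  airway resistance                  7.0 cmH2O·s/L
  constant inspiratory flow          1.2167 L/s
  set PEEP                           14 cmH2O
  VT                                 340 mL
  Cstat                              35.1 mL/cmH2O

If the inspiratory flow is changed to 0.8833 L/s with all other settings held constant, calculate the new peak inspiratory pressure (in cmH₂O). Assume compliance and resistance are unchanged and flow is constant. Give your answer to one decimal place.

29.9

PIP = Vt/C + R·V̇ + PEEP (constant-flow equation of motion).
Only the resistive term changes: ΔPIP = R × ΔV̇ = 7.0 × (0.8833 − 1.2167) = 7.0 × -0.3334 = -2.334 cmH2O.
Original PIP = 340/35.1 + 7.0×1.2167 + 14 = 32.204 cmH2O; new PIP = 32.204 + (-2.334) = 29.87 cmH2O.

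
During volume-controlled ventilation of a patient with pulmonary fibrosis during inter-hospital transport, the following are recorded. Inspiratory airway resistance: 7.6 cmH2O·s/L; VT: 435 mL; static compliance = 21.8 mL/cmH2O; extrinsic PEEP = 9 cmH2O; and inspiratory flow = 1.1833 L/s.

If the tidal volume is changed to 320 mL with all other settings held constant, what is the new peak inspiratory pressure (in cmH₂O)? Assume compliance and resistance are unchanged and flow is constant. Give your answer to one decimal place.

32.7

PIP = Vt/C + R·V̇ + PEEP (constant-flow equation of motion).
Only the elastic term changes: ΔPIP = ΔVt / C = (320 − 435) / 21.8 = -5.275 cmH2O.
Original PIP = 435/21.8 + 7.6×1.1833 + 9 = 37.947 cmH2O; new PIP = 37.947 + (-5.275) = 32.672 cmH2O.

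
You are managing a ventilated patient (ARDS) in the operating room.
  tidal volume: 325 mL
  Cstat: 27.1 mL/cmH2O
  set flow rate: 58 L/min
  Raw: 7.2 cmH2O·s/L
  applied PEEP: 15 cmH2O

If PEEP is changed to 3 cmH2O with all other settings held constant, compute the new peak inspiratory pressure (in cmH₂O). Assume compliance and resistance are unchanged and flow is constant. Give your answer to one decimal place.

22.0

Flow: 58 L/min ÷ 60 = 0.9667 L/s.
PIP = Vt/C + R·V̇ + PEEP (constant-flow equation of motion).
Only the baseline term changes: ΔPIP = ΔPEEP = 3 − 15 = -12.0 cmH2O.
Original PIP = 325/27.1 + 7.2×0.9667 + 15 = 33.953 cmH2O; new PIP = 33.953 + (-12.0) = 21.953 cmH2O.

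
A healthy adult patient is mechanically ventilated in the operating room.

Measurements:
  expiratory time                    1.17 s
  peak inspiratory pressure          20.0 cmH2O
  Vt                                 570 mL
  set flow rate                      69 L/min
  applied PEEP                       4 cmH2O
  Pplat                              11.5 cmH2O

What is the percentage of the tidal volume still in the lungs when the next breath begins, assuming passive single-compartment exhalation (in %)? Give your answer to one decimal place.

Flow: 69 L/min ÷ 60 = 1.15 L/s.
R = (PIP − Pplat)/V̇ = (20.0 − 11.5) / 1.15 = 8.5/1.15 = 7.391 cmH2O·s/L.
C = Vt/(Pplat − PEEP) = 570.0 / (11.5 − 4) = 570.0/7.5 = 76.0 mL/cmH2O.
τ = R × C = 7.391 × 0.076 L/cmH2O = 0.5617 s.
Fraction remaining at end-expiration = e^(−Te/τ) = e^(−1.17/0.5617) = 0.1246 → 12.46%.

12.5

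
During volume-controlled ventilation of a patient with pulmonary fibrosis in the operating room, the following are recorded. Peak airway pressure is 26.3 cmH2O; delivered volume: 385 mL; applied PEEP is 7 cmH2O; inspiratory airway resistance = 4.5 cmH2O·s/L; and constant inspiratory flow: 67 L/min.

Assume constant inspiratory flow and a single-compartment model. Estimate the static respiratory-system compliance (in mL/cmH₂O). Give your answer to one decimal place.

Flow: 67 L/min ÷ 60 = 1.1167 L/s.
Equation of motion (constant flow): PIP = Vt/C + R·V̇ + PEEP.
Vt/C = PIP − R·V̇ − PEEP = 26.3 − 4.5×1.1167 − 7 = 26.3 − 5.025 − 7 = 14.275 cmH2O.
C = Vt / 14.275 = 385 / 14.275 = 26.97 mL/cmH2O.

27.0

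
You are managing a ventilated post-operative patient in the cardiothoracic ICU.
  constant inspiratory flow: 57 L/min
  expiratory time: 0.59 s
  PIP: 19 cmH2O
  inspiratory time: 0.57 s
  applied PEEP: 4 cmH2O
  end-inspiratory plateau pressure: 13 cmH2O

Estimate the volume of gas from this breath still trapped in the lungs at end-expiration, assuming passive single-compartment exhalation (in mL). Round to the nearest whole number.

115

Flow: 57 L/min ÷ 60 = 0.95 L/s.
Vt = flow × Ti = 0.95 L/s × 0.57 s × 1000 mL/L = 541.5 mL.
R = (PIP − Pplat)/V̇ = (19 − 13) / 0.95 = 6.0/0.95 = 6.316 cmH2O·s/L.
C = Vt/(Pplat − PEEP) = 541.5 / (13 − 4) = 541.5/9.0 = 60.167 mL/cmH2O.
τ = R × C = 6.316 × 0.06017 L/cmH2O = 0.38 s.
Fraction remaining = e^(−Te/τ) = e^(−0.59/0.38) = 0.2117.
Trapped volume = 541.5 × 0.2117 = 114.64 mL.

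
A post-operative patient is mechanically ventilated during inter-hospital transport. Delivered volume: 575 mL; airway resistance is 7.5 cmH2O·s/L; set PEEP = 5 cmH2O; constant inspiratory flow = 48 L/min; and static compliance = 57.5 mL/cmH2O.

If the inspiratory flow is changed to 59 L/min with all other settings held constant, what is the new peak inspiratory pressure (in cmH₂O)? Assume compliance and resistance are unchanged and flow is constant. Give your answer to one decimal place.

Flow: 48 L/min ÷ 60 = 0.8 L/s.
New flow: 59 L/min ÷ 60 = 0.9833 L/s.
PIP = Vt/C + R·V̇ + PEEP (constant-flow equation of motion).
Only the resistive term changes: ΔPIP = R × ΔV̇ = 7.5 × (0.9833 − 0.8) = 7.5 × 0.1833 = 1.375 cmH2O.
Original PIP = 575/57.5 + 7.5×0.8 + 5 = 21.0 cmH2O; new PIP = 21.0 + (1.375) = 22.375 cmH2O.

22.4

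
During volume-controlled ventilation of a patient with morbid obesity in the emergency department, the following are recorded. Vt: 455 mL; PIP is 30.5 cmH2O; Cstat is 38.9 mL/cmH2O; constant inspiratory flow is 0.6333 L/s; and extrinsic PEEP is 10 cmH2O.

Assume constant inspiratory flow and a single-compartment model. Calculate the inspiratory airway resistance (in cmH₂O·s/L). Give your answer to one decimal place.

Equation of motion (constant flow): PIP = Vt/C + R·V̇ + PEEP.
R·V̇ = PIP − Vt/C − PEEP = 30.5 − 455/38.9 − 10 = 30.5 − 11.697 − 10 = 8.803 cmH2O.
R = 8.803 / 0.6333 = 13.9 cmH2O·s/L.

13.9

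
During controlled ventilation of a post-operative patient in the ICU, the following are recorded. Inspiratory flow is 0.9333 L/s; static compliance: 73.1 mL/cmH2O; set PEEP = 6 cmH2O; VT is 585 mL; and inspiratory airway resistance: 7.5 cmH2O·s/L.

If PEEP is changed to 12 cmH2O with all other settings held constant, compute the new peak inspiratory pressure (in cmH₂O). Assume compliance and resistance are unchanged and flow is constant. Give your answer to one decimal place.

27.0

PIP = Vt/C + R·V̇ + PEEP (constant-flow equation of motion).
Only the baseline term changes: ΔPIP = ΔPEEP = 12 − 6 = 6.0 cmH2O.
Original PIP = 585/73.1 + 7.5×0.9333 + 6 = 21.002 cmH2O; new PIP = 21.002 + (6.0) = 27.002 cmH2O.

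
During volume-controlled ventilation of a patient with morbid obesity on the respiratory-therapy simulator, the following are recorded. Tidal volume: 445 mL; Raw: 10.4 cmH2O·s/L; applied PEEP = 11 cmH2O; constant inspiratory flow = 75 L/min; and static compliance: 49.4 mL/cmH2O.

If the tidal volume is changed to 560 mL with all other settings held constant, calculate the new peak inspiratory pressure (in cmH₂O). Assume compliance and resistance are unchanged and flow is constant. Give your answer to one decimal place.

35.3

Flow: 75 L/min ÷ 60 = 1.25 L/s.
PIP = Vt/C + R·V̇ + PEEP (constant-flow equation of motion).
Only the elastic term changes: ΔPIP = ΔVt / C = (560 − 445) / 49.4 = 2.328 cmH2O.
Original PIP = 445/49.4 + 10.4×1.25 + 11 = 33.008 cmH2O; new PIP = 33.008 + (2.328) = 35.336 cmH2O.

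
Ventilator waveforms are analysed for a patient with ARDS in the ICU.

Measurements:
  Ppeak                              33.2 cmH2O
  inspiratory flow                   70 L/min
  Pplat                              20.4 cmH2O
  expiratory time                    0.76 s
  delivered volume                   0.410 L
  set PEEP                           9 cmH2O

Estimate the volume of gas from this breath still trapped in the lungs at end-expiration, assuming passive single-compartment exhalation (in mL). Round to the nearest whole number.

Flow: 70 L/min ÷ 60 = 1.1667 L/s.
R = (PIP − Pplat)/V̇ = (33.2 − 20.4) / 1.1667 = 12.8/1.1667 = 10.971 cmH2O·s/L.
C = Vt/(Pplat − PEEP) = 410.0 / (20.4 − 9) = 410.0/11.4 = 35.965 mL/cmH2O.
τ = R × C = 10.971 × 0.03597 L/cmH2O = 0.3946 s.
Fraction remaining = e^(−Te/τ) = e^(−0.76/0.3946) = 0.1457.
Trapped volume = 410.0 × 0.1457 = 59.737 mL.

60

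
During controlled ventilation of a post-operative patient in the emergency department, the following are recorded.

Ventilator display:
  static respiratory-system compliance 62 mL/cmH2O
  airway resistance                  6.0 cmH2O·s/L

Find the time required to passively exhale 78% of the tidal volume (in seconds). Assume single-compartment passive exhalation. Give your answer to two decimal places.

τ = R × C = 6.0 × 62 mL/cmH2O = 6.0 × 0.062 L/cmH2O = 0.372 s.
Exhaled fraction f = 1 − e^(−t/τ) → t = −τ·ln(1 − f) = −0.372·ln(0.22) = 0.5633 s.

0.56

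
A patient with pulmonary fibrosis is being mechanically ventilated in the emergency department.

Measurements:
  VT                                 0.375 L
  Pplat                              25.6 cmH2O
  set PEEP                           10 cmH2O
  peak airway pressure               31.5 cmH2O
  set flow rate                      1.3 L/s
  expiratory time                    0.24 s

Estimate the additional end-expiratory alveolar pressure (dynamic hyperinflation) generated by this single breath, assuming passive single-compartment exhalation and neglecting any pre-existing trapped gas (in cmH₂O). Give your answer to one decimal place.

R = (PIP − Pplat)/V̇ = (31.5 − 25.6) / 1.3 = 5.9/1.3 = 4.538 cmH2O·s/L.
C = Vt/(Pplat − PEEP) = 375.0 / (25.6 − 10) = 375.0/15.6 = 24.038 mL/cmH2O.
τ = R × C = 4.538 × 0.02404 L/cmH2O = 0.1091 s.
Fraction remaining = e^(−Te/τ) = e^(−0.24/0.1091) = 0.1108; trapped volume = 375.0 × 0.1108 = 41.55 mL.
Additional alveolar pressure from trapping ≈ V_trapped / C = 41.55 / 24.038 = 1.729 cmH2O.

1.7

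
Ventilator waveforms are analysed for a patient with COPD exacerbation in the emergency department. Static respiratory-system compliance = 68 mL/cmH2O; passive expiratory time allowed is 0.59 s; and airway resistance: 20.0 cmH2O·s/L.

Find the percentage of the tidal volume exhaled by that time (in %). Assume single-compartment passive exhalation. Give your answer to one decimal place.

τ = R × C = 20.0 × 68 mL/cmH2O = 20.0 × 0.068 L/cmH2O = 1.36 s.
Passive exhalation: V(t)/V₀ = e^(−t/τ) = e^(−0.59/1.36) = 0.648.
Fraction exhaled = 1 − 0.648 = 0.352 → 35.2%.

35.2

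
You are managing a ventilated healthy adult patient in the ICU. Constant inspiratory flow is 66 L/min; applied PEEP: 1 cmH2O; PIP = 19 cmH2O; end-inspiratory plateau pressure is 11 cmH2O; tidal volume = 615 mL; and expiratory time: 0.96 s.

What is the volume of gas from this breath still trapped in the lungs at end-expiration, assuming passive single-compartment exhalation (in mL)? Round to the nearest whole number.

Flow: 66 L/min ÷ 60 = 1.1 L/s.
R = (PIP − Pplat)/V̇ = (19 − 11) / 1.1 = 8.0/1.1 = 7.273 cmH2O·s/L.
C = Vt/(Pplat − PEEP) = 615.0 / (11 − 1) = 615.0/10.0 = 61.5 mL/cmH2O.
τ = R × C = 7.273 × 0.0615 L/cmH2O = 0.4473 s.
Fraction remaining = e^(−Te/τ) = e^(−0.96/0.4473) = 0.1169.
Trapped volume = 615.0 × 0.1169 = 71.894 mL.

72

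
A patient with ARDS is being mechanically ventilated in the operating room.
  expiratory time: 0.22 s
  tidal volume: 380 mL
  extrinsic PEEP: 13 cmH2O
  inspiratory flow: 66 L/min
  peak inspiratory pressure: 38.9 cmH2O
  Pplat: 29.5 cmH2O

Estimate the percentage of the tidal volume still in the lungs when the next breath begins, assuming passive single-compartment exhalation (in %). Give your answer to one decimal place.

32.7

Flow: 66 L/min ÷ 60 = 1.1 L/s.
R = (PIP − Pplat)/V̇ = (38.9 − 29.5) / 1.1 = 9.4/1.1 = 8.545 cmH2O·s/L.
C = Vt/(Pplat − PEEP) = 380.0 / (29.5 − 13) = 380.0/16.5 = 23.03 mL/cmH2O.
τ = R × C = 8.545 × 0.02303 L/cmH2O = 0.1968 s.
Fraction remaining at end-expiration = e^(−Te/τ) = e^(−0.22/0.1968) = 0.327 → 32.7%.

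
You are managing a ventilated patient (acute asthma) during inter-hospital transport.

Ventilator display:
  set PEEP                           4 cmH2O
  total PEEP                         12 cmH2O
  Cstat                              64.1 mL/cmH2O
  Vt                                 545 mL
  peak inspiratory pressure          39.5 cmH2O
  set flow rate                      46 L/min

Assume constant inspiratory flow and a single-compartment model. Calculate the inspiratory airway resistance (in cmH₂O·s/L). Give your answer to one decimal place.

24.8

Flow: 46 L/min ÷ 60 = 0.7667 L/s.
Total PEEP = 12 cmH2O (set 4 + intrinsic 8); this is the baseline alveolar pressure.
Equation of motion (constant flow): PIP = Vt/C + R·V̇ + PEEP.
R·V̇ = PIP − Vt/C − PEEP = 39.5 − 545/64.1 − 12 = 39.5 − 8.502 − 12 = 18.998 cmH2O.
R = 18.998 / 0.7667 = 24.779 cmH2O·s/L.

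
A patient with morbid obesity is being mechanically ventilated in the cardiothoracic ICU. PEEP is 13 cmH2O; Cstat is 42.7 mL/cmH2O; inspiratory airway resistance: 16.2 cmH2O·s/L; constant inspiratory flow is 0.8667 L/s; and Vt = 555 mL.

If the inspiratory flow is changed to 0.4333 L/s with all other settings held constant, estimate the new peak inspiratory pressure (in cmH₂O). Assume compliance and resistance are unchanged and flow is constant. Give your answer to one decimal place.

33.0

PIP = Vt/C + R·V̇ + PEEP (constant-flow equation of motion).
Only the resistive term changes: ΔPIP = R × ΔV̇ = 16.2 × (0.4333 − 0.8667) = 16.2 × -0.4334 = -7.021 cmH2O.
Original PIP = 555/42.7 + 16.2×0.8667 + 13 = 40.038 cmH2O; new PIP = 40.038 + (-7.021) = 33.017 cmH2O.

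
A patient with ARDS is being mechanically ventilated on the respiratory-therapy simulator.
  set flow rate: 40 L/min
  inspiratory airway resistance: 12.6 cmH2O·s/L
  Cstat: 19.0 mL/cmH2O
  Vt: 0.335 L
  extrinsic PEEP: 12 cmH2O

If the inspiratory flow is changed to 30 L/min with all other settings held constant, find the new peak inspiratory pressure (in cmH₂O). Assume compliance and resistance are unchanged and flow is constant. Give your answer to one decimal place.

Flow: 40 L/min ÷ 60 = 0.6667 L/s.
New flow: 30 L/min ÷ 60 = 0.5 L/s.
PIP = Vt/C + R·V̇ + PEEP (constant-flow equation of motion).
Only the resistive term changes: ΔPIP = R × ΔV̇ = 12.6 × (0.5 − 0.6667) = 12.6 × -0.1667 = -2.1 cmH2O.
Original PIP = 335/19.0 + 12.6×0.6667 + 12 = 38.032 cmH2O; new PIP = 38.032 + (-2.1) = 35.932 cmH2O.

35.9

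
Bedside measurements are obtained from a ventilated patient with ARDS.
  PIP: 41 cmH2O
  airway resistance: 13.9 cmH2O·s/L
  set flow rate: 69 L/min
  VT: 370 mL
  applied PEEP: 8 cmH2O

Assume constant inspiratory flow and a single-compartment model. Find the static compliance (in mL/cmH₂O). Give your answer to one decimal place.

Flow: 69 L/min ÷ 60 = 1.15 L/s.
Equation of motion (constant flow): PIP = Vt/C + R·V̇ + PEEP.
Vt/C = PIP − R·V̇ − PEEP = 41 − 13.9×1.15 − 8 = 41 − 15.985 − 8 = 17.015 cmH2O.
C = Vt / 17.015 = 370 / 17.015 = 21.746 mL/cmH2O.

21.7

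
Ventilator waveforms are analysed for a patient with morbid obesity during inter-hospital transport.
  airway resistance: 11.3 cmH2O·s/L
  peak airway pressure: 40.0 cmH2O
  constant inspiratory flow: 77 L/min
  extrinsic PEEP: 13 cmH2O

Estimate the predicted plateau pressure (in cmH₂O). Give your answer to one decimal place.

25.5

Flow: 77 L/min ÷ 60 = 1.2833 L/s.
Pplat = PIP − Raw × flow = 40.0 − 11.3 × 1.2833 = 40.0 − 14.501 = 25.499 cmH2O.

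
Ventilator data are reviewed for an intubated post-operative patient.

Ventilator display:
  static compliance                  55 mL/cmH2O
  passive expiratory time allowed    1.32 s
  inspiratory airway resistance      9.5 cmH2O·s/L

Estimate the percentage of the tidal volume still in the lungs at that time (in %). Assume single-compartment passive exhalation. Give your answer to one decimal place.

8.0

τ = R × C = 9.5 × 55 mL/cmH2O = 9.5 × 0.055 L/cmH2O = 0.5225 s.
Passive exhalation: V(t)/V₀ = e^(−t/τ) = e^(−1.32/0.5225) = 0.07995.
Fraction remaining = 0.07995 → 7.995%.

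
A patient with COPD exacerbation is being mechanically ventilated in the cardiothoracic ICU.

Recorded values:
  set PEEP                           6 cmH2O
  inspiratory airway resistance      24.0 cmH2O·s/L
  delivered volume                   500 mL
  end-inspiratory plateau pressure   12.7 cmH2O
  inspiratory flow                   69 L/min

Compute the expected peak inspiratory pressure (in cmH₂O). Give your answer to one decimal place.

Flow: 69 L/min ÷ 60 = 1.15 L/s.
PIP = Pplat + Raw × flow = 12.7 + 24.0 × 1.15 = 12.7 + 27.6 = 40.3 cmH2O.

40.3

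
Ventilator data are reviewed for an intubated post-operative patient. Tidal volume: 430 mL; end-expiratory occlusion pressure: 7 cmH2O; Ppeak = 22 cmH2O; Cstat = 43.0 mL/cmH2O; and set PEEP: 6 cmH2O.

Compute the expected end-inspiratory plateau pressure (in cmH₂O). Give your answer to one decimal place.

17.0

End-expiratory occlusion gives total PEEP = 7 cmH2O (intrinsic PEEP = 7 − 6 = 1). Use total PEEP for the elastic gradient.
Pplat = PEEPtotal + Vt / Cstat = 7 + 430 / 43.0 = 7 + 10.0 = 17.0 cmH2O.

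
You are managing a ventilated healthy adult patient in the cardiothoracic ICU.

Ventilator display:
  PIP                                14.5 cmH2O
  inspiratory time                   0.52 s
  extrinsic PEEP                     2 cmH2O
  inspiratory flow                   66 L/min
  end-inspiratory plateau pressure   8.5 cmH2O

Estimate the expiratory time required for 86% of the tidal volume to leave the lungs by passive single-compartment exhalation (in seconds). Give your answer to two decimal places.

Flow: 66 L/min ÷ 60 = 1.1 L/s.
Vt = flow × Ti = 1.1 L/s × 0.52 s × 1000 mL/L = 572.0 mL.
R = (PIP − Pplat)/V̇ = (14.5 − 8.5) / 1.1 = 6.0/1.1 = 5.455 cmH2O·s/L.
C = Vt/(Pplat − PEEP) = 572.0 / (8.5 − 2) = 572.0/6.5 = 88.0 mL/cmH2O.
τ = R × C = 5.455 × 0.088 L/cmH2O = 0.48 s.
t = −τ·ln(1 − 0.86) = −0.48·ln(0.14) = 0.9437 s.

0.94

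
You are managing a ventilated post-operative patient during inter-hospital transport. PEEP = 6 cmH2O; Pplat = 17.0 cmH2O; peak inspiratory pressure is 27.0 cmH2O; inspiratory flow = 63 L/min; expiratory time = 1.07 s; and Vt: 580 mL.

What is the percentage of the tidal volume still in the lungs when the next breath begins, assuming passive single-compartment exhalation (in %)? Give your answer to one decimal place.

Flow: 63 L/min ÷ 60 = 1.05 L/s.
R = (PIP − Pplat)/V̇ = (27.0 − 17.0) / 1.05 = 10.0/1.05 = 9.524 cmH2O·s/L.
C = Vt/(Pplat − PEEP) = 580.0 / (17.0 − 6) = 580.0/11.0 = 52.727 mL/cmH2O.
τ = R × C = 9.524 × 0.05273 L/cmH2O = 0.5022 s.
Fraction remaining at end-expiration = e^(−Te/τ) = e^(−1.07/0.5022) = 0.1188 → 11.88%.

11.9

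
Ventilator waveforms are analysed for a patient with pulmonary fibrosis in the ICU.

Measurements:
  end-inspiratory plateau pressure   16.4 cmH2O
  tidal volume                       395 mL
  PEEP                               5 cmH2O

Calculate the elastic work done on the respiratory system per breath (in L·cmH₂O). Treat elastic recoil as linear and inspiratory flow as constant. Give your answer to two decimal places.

2.25

Elastic work ≈ ½ × (Pplat − PEEP) × Vt = 0.5 × (16.4 − 5) × 0.395 L = 0.5 × 11.4 × 0.395 = 2.252 L·cmH2O.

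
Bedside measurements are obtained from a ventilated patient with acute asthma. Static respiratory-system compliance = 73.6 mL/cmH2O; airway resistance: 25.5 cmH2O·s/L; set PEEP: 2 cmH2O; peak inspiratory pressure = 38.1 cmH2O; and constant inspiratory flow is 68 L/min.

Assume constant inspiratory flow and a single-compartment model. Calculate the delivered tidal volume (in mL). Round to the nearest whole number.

530

Flow: 68 L/min ÷ 60 = 1.1333 L/s.
Equation of motion (constant flow): PIP = Vt/C + R·V̇ + PEEP.
Vt/C = PIP − R·V̇ − PEEP = 38.1 − 28.899 − 2 = 7.201 cmH2O.
Vt = C × 7.201 = 73.6 × 7.201 = 529.99 mL.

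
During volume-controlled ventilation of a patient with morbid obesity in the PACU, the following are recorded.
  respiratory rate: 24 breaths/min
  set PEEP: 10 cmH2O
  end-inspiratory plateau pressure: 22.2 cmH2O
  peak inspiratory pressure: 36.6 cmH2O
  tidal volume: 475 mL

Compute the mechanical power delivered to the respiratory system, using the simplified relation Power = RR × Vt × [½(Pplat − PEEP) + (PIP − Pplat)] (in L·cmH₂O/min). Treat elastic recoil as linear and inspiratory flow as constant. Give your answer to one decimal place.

Per-breath work = Vt × [½(Pplat−PEEP) + (PIP−Pplat)] = 0.475 × [0.5×12.2 + 14.4] = 0.475 × 20.5 = 9.738 L·cmH2O.
Power = 24 × 9.738 = 233.71 L·cmH2O/min.

233.7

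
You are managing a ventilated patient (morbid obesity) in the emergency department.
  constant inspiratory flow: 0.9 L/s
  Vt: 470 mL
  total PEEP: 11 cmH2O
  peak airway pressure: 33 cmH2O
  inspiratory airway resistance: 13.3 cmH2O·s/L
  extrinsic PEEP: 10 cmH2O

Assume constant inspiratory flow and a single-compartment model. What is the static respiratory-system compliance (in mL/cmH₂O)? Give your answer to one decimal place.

Total PEEP = 11 cmH2O (set 10 + intrinsic 1); this is the baseline alveolar pressure.
Equation of motion (constant flow): PIP = Vt/C + R·V̇ + PEEP.
Vt/C = PIP − R·V̇ − PEEP = 33 − 13.3×0.9 − 11 = 33 − 11.97 − 11 = 10.03 cmH2O.
C = Vt / 10.03 = 470 / 10.03 = 46.859 mL/cmH2O.

46.9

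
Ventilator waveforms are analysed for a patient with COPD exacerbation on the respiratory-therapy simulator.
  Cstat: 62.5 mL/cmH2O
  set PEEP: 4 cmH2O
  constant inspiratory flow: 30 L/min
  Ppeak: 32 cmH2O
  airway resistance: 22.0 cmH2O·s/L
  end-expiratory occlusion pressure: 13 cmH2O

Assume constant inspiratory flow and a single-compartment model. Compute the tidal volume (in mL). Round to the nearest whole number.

Flow: 30 L/min ÷ 60 = 0.5 L/s.
Total PEEP = 13 cmH2O (set 4 + intrinsic 9); this is the baseline alveolar pressure.
Equation of motion (constant flow): PIP = Vt/C + R·V̇ + PEEP.
Vt/C = PIP − R·V̇ − PEEP = 32 − 11.0 − 13 = 8.0 cmH2O.
Vt = C × 8.0 = 62.5 × 8.0 = 500.0 mL.

500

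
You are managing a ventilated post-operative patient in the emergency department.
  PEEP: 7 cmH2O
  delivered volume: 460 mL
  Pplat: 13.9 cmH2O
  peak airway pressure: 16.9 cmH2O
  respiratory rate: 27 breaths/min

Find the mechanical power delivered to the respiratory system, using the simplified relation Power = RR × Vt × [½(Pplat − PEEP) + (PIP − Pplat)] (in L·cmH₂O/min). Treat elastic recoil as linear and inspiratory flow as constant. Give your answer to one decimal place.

Per-breath work = Vt × [½(Pplat−PEEP) + (PIP−Pplat)] = 0.460 × [0.5×6.9 + 3.0] = 0.460 × 6.45 = 2.967 L·cmH2O.
Power = 27 × 2.967 = 80.109 L·cmH2O/min.

80.1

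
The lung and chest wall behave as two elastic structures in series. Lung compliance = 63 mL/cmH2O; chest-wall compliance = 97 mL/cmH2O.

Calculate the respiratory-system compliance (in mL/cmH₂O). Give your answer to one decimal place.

Lung and chest wall are elastances in series: 1/Crs = 1/CL + 1/Ccw.
1/Crs = 1/63 + 1/97 = 0.02618.
Crs = 38.197 mL/cmH2O.

38.2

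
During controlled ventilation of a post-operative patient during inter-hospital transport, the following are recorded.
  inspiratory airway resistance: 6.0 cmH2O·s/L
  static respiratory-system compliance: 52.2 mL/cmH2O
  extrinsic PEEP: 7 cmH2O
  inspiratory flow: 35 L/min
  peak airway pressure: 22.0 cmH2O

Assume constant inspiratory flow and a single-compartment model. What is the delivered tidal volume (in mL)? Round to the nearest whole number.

Flow: 35 L/min ÷ 60 = 0.5833 L/s.
Equation of motion (constant flow): PIP = Vt/C + R·V̇ + PEEP.
Vt/C = PIP − R·V̇ − PEEP = 22.0 − 3.5 − 7 = 11.5 cmH2O.
Vt = C × 11.5 = 52.2 × 11.5 = 600.3 mL.

600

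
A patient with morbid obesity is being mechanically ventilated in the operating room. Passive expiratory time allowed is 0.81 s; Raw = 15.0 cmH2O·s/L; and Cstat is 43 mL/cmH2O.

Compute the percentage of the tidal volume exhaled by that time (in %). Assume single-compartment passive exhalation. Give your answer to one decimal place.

τ = R × C = 15.0 × 43 mL/cmH2O = 15.0 × 0.043 L/cmH2O = 0.645 s.
Passive exhalation: V(t)/V₀ = e^(−t/τ) = e^(−0.81/0.645) = 0.2848.
Fraction exhaled = 1 − 0.2848 = 0.7152 → 71.52%.

71.5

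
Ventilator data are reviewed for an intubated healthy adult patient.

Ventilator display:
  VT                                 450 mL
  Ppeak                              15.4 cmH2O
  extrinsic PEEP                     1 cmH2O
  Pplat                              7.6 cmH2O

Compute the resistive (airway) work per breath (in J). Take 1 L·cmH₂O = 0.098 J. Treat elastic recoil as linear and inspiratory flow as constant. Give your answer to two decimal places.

With constant inspiratory flow the resistive pressure is constant at PIP − Pplat = 15.4 − 7.6 = 7.8 cmH2O, so resistive work = 7.8 × 0.450 = 3.51 L·cmH2O.
× 0.098 J/(L·cmH2O) → 0.344 J.

0.34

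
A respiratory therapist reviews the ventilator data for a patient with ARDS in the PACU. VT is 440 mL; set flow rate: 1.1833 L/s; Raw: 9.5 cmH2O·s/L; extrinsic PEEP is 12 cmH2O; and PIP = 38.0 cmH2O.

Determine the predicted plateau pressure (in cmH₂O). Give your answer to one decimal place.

Pplat = PIP − Raw × flow = 38.0 − 9.5 × 1.1833 = 38.0 − 11.241 = 26.759 cmH2O.

26.8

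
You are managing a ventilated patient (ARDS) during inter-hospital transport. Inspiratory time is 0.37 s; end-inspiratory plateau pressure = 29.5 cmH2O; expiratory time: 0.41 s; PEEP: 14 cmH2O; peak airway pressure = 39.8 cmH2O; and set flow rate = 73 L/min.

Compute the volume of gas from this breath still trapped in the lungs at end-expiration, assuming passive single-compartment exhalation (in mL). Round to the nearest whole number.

85

Flow: 73 L/min ÷ 60 = 1.2167 L/s.
Vt = flow × Ti = 1.2167 L/s × 0.37 s × 1000 mL/L = 450.18 mL.
R = (PIP − Pplat)/V̇ = (39.8 − 29.5) / 1.2167 = 10.3/1.2167 = 8.466 cmH2O·s/L.
C = Vt/(Pplat − PEEP) = 450.18 / (29.5 − 14) = 450.18/15.5 = 29.044 mL/cmH2O.
τ = R × C = 8.466 × 0.02904 L/cmH2O = 0.2459 s.
Fraction remaining = e^(−Te/τ) = e^(−0.41/0.2459) = 0.1887.
Trapped volume = 450.18 × 0.1887 = 84.949 mL.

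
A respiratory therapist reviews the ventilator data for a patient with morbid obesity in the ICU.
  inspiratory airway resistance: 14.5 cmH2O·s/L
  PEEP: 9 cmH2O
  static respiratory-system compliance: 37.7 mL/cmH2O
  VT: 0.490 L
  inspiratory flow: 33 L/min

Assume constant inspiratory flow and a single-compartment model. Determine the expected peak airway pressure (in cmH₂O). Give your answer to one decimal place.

Flow: 33 L/min ÷ 60 = 0.55 L/s.
Equation of motion (constant flow): PIP = Vt/C + R·V̇ + PEEP.
PIP = 490/37.7 + 14.5×0.55 + 9 = 12.997 + 7.975 + 9 = 29.972 cmH2O.

30.0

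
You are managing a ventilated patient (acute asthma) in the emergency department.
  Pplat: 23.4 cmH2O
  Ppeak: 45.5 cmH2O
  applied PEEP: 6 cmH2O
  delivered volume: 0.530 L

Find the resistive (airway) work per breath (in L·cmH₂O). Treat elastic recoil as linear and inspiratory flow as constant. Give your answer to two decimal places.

11.71

With constant inspiratory flow the resistive pressure is constant at PIP − Pplat = 45.5 − 23.4 = 22.1 cmH2O, so resistive work = 22.1 × 0.530 = 11.713 L·cmH2O.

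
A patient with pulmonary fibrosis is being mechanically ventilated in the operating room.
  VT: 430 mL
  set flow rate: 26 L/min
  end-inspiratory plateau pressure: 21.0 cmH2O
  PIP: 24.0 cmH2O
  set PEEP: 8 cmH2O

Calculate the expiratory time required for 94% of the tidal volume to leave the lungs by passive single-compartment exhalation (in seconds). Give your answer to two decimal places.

0.64

Flow: 26 L/min ÷ 60 = 0.4333 L/s.
R = (PIP − Pplat)/V̇ = (24.0 − 21.0) / 0.4333 = 3.0/0.4333 = 6.924 cmH2O·s/L.
C = Vt/(Pplat − PEEP) = 430.0 / (21.0 − 8) = 430.0/13.0 = 33.077 mL/cmH2O.
τ = R × C = 6.924 × 0.03308 L/cmH2O = 0.229 s.
t = −τ·ln(1 − 0.94) = −0.229·ln(0.06) = 0.6443 s.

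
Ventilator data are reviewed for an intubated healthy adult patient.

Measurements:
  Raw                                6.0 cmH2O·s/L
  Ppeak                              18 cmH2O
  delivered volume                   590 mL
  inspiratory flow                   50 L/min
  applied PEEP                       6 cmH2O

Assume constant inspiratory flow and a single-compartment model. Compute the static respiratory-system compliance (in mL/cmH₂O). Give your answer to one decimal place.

Flow: 50 L/min ÷ 60 = 0.8333 L/s.
Equation of motion (constant flow): PIP = Vt/C + R·V̇ + PEEP.
Vt/C = PIP − R·V̇ − PEEP = 18 − 6.0×0.8333 − 6 = 18 − 5.0 − 6 = 7.0 cmH2O.
C = Vt / 7.0 = 590 / 7.0 = 84.286 mL/cmH2O.

84.3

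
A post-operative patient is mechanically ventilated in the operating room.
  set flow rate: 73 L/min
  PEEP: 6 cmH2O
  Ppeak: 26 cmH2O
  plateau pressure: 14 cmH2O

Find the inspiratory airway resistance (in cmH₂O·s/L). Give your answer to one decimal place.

9.9

Flow: 73 L/min ÷ 60 = 1.2167 L/s.
Raw = (PIP − Pplat) / flow = (26 − 14) / 1.2167 = 12.0 / 1.2167 = 9.863 cmH2O·s/L.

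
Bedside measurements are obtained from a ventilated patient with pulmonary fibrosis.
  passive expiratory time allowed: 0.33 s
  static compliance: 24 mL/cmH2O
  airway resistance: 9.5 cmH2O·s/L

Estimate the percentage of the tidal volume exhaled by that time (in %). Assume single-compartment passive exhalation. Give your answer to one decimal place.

76.5

τ = R × C = 9.5 × 24 mL/cmH2O = 9.5 × 0.024 L/cmH2O = 0.228 s.
Passive exhalation: V(t)/V₀ = e^(−t/τ) = e^(−0.33/0.228) = 0.2352.
Fraction exhaled = 1 − 0.2352 = 0.7648 → 76.48%.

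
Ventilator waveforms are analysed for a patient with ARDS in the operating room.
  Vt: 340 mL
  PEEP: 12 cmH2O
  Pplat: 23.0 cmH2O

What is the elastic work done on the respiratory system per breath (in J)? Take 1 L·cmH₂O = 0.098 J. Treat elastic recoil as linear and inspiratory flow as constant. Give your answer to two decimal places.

Elastic work ≈ ½ × (Pplat − PEEP) × Vt = 0.5 × (23.0 − 12) × 0.340 L = 0.5 × 11.0 × 0.340 = 1.87 L·cmH2O.
× 0.098 J/(L·cmH2O) → 0.1833 J.

0.18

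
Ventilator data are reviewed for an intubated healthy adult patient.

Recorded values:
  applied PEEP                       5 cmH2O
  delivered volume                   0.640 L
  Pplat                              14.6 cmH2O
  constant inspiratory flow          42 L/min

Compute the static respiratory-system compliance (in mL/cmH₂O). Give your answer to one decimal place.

66.7

Cstat = Vt / (Pplat − PEEP) = 640 / (14.6 − 5) = 640 / 9.6 = 66.667 mL/cmH2O.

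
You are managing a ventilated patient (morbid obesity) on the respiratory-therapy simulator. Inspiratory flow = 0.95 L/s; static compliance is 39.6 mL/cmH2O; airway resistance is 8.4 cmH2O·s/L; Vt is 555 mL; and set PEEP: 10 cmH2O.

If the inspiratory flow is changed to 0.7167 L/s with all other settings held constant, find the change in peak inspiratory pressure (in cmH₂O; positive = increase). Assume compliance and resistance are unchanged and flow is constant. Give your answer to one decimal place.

PIP = Vt/C + R·V̇ + PEEP (constant-flow equation of motion).
Only the resistive term changes: ΔPIP = R × ΔV̇ = 8.4 × (0.7167 − 0.95) = 8.4 × -0.2333 = -1.96 cmH2O.

-2.0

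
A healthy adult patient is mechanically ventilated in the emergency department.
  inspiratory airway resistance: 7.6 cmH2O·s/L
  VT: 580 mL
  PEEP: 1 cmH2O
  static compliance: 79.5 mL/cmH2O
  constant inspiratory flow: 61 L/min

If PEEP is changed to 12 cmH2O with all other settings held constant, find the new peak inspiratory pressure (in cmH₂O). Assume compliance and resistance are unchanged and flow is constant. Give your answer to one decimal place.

Flow: 61 L/min ÷ 60 = 1.0167 L/s.
PIP = Vt/C + R·V̇ + PEEP (constant-flow equation of motion).
Only the baseline term changes: ΔPIP = ΔPEEP = 12 − 1 = 11.0 cmH2O.
Original PIP = 580/79.5 + 7.6×1.0167 + 1 = 16.023 cmH2O; new PIP = 16.023 + (11.0) = 27.023 cmH2O.

27.0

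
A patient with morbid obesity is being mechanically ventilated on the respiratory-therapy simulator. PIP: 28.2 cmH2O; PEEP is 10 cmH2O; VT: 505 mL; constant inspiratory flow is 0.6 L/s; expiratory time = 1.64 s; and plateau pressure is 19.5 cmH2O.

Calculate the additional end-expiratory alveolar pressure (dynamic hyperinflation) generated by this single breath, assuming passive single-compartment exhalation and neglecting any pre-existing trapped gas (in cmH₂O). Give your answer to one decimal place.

1.1

R = (PIP − Pplat)/V̇ = (28.2 − 19.5) / 0.6 = 8.7/0.6 = 14.5 cmH2O·s/L.
C = Vt/(Pplat − PEEP) = 505.0 / (19.5 − 10) = 505.0/9.5 = 53.158 mL/cmH2O.
τ = R × C = 14.5 × 0.05316 L/cmH2O = 0.7708 s.
Fraction remaining = e^(−Te/τ) = e^(−1.64/0.7708) = 0.1191; trapped volume = 505.0 × 0.1191 = 60.146 mL.
Additional alveolar pressure from trapping ≈ V_trapped / C = 60.146 / 53.158 = 1.131 cmH2O.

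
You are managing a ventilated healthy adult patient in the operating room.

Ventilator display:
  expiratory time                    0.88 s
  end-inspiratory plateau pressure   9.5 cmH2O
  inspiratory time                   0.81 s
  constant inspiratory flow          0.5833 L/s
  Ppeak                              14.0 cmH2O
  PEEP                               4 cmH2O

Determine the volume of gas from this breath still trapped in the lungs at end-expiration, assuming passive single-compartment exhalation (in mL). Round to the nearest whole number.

125

Vt = flow × Ti = 0.5833 L/s × 0.81 s × 1000 mL/L = 472.47 mL.
R = (PIP − Pplat)/V̇ = (14.0 − 9.5) / 0.5833 = 4.5/0.5833 = 7.715 cmH2O·s/L.
C = Vt/(Pplat − PEEP) = 472.47 / (9.5 − 4) = 472.47/5.5 = 85.904 mL/cmH2O.
τ = R × C = 7.715 × 0.0859 L/cmH2O = 0.6627 s.
Fraction remaining = e^(−Te/τ) = e^(−0.88/0.6627) = 0.265.
Trapped volume = 472.47 × 0.265 = 125.2 mL.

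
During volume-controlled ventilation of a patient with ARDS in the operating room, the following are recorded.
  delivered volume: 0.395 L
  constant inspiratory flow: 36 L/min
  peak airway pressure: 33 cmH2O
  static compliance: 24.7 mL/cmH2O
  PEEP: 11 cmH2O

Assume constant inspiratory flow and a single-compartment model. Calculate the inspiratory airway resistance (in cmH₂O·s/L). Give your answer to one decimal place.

10.0

Flow: 36 L/min ÷ 60 = 0.6 L/s.
Equation of motion (constant flow): PIP = Vt/C + R·V̇ + PEEP.
R·V̇ = PIP − Vt/C − PEEP = 33 − 395/24.7 − 11 = 33 − 15.992 − 11 = 6.008 cmH2O.
R = 6.008 / 0.6 = 10.013 cmH2O·s/L.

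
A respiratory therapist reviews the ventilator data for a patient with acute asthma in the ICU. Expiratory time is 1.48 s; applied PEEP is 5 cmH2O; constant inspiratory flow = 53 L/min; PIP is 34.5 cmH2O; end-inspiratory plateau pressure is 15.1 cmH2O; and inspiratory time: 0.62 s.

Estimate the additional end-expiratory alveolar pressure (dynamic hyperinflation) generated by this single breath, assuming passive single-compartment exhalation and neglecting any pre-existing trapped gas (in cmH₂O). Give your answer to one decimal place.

Flow: 53 L/min ÷ 60 = 0.8833 L/s.
Vt = flow × Ti = 0.8833 L/s × 0.62 s × 1000 mL/L = 547.65 mL.
R = (PIP − Pplat)/V̇ = (34.5 − 15.1) / 0.8833 = 19.4/0.8833 = 21.963 cmH2O·s/L.
C = Vt/(Pplat − PEEP) = 547.65 / (15.1 − 5) = 547.65/10.1 = 54.223 mL/cmH2O.
τ = R × C = 21.963 × 0.05422 L/cmH2O = 1.191 s.
Fraction remaining = e^(−Te/τ) = e^(−1.48/1.191) = 0.2886; trapped volume = 547.65 × 0.2886 = 158.05 mL.
Additional alveolar pressure from trapping ≈ V_trapped / C = 158.05 / 54.223 = 2.915 cmH2O.

2.9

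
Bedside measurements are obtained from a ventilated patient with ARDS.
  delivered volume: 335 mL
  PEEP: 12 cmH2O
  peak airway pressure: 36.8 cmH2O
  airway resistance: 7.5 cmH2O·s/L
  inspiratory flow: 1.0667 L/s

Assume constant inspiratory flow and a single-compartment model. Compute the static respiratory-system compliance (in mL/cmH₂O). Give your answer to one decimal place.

Equation of motion (constant flow): PIP = Vt/C + R·V̇ + PEEP.
Vt/C = PIP − R·V̇ − PEEP = 36.8 − 7.5×1.0667 − 12 = 36.8 − 8.0 − 12 = 16.8 cmH2O.
C = Vt / 16.8 = 335 / 16.8 = 19.94 mL/cmH2O.

19.9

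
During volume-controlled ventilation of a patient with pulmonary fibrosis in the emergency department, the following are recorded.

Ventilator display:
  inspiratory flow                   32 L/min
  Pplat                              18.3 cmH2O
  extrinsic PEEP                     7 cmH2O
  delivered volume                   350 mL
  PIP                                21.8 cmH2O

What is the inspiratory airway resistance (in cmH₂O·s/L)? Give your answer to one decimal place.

6.6

Flow: 32 L/min ÷ 60 = 0.5333 L/s.
Raw = (PIP − Pplat) / flow = (21.8 − 18.3) / 0.5333 = 3.5 / 0.5333 = 6.563 cmH2O·s/L.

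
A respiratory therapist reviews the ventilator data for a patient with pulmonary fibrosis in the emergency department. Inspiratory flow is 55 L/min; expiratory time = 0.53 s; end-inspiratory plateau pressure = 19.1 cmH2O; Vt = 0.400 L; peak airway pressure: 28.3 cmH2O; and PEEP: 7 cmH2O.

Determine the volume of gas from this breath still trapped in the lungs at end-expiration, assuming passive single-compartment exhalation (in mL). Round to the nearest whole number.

81

Flow: 55 L/min ÷ 60 = 0.9167 L/s.
R = (PIP − Pplat)/V̇ = (28.3 − 19.1) / 0.9167 = 9.2/0.9167 = 10.036 cmH2O·s/L.
C = Vt/(Pplat − PEEP) = 400.0 / (19.1 − 7) = 400.0/12.1 = 33.058 mL/cmH2O.
τ = R × C = 10.036 × 0.03306 L/cmH2O = 0.3318 s.
Fraction remaining = e^(−Te/τ) = e^(−0.53/0.3318) = 0.2024.
Trapped volume = 400.0 × 0.2024 = 80.96 mL.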